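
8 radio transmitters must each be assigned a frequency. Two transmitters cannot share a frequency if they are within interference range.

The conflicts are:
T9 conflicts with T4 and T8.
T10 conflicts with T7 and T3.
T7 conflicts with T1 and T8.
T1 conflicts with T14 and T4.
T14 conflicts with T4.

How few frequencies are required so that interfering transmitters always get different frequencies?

T1, T14, T4 are mutually in conflict, so at least 3 frequencies are needed.
3 frequencies suffice: frequency 1 → {T7, T4, T3}; frequency 2 → {T10, T1, T8}; frequency 3 → {T9, T14}. No two conflicting transmitters share a frequency.

3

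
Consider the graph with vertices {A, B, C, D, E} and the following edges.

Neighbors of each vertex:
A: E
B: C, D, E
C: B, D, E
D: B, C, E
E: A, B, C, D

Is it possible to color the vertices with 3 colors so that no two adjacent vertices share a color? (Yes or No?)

B, C, D, E are pairwise adjacent (a clique of size 4), so at least 4 colors are needed.
So 3 colors are not enough.

No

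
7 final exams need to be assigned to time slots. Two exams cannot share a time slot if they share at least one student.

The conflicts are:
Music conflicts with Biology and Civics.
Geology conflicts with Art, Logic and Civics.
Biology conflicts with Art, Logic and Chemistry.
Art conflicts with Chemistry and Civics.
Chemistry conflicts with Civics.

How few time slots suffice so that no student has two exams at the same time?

3

Geology, Art, Civics all conflict with each other, so at least 3 time slots are needed.
3 time slots suffice: time slot 1 → {Music, Art, Logic}; time slot 2 → {Biology, Civics}; time slot 3 → {Geology, Chemistry}. No two conflicting exams share a time slot.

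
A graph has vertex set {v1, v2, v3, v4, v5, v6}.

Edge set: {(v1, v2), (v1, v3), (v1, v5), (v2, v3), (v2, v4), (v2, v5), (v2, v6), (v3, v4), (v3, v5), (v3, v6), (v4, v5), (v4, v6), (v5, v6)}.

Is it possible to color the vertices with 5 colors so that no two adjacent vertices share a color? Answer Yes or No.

Yes

The chromatic number is 5. v2, v3, v4, v5, v6 form a clique, so at least 5 colors are needed.
One proper 5-coloring: v1=yellow, v2=red, v3=green, v4=purple, v5=blue, v6=yellow.
That is already a proper 5-coloring.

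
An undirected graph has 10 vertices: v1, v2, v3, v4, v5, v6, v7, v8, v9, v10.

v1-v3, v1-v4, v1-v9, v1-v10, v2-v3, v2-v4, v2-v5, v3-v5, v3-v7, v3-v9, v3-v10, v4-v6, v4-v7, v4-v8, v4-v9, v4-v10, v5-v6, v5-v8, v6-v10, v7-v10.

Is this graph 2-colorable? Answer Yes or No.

No

v2, v3, v5 are mutually adjacent, so at least 3 colors are needed.
So 2 colors are not enough.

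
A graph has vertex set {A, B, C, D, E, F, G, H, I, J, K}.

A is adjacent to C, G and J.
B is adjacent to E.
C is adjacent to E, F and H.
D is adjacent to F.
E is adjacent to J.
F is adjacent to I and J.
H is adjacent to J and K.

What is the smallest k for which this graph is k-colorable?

2

B and E are adjacent, so at least 2 colors are needed.
One proper 2-coloring: A=red, B=blue, C=blue, D=blue, E=red, F=red, G=blue, H=red, I=blue, J=blue, K=blue. Every edge joins two different colors.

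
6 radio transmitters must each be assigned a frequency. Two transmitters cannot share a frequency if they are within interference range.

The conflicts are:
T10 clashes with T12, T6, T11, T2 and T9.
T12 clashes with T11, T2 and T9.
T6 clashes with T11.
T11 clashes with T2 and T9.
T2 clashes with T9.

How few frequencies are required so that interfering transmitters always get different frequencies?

T10, T12, T11, T2, T9 pairwise conflict, so at least 5 frequencies are needed.
5 frequencies suffice: frequency 1 → {T11}; frequency 2 → {T10}; frequency 3 → {T6, T9}; frequency 4 → {T2}; frequency 5 → {T12}. Every pair that conflicts lands in different frequencies.

5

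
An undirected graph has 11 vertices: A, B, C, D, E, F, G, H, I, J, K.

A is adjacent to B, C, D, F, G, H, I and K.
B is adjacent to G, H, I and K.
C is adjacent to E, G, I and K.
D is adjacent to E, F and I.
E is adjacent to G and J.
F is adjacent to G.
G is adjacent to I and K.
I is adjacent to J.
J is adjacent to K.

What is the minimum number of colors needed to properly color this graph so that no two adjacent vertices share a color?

4

A, C, G, I are pairwise adjacent (a clique of size 4), so at least 4 colors are needed.
4 colors suffice: color red → {A, E}; color blue → {D, G, H, J}; color green → {F, I, K}; color yellow → {B, C}. Every edge joins two different colors.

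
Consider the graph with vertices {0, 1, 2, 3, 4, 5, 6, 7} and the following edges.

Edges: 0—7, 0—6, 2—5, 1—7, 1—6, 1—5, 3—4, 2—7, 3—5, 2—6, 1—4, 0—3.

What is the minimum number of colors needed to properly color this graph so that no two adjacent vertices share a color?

The cycle 3-0-6-1-5-3 has odd length 5, so it cannot be 2-colored; at least 3 colors are needed.
3 colors suffice: color a → {0, 1, 2}; color b → {4, 5, 6, 7}; color c → {3}. No two adjacent vertices share a color.

3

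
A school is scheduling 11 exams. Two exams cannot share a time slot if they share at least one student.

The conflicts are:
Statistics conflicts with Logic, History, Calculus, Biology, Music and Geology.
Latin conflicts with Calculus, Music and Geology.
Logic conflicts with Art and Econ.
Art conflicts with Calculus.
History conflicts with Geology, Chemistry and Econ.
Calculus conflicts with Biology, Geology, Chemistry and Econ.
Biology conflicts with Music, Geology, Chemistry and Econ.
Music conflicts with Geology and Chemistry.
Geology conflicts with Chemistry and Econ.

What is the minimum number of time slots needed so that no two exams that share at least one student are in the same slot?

Calculus, Biology, Geology, Chemistry pairwise conflict, so at least 4 time slots are needed.
Using 4 time slots: Statistics=3, Latin=3, Logic=1, Art=3, History=2, Calculus=2, Biology=4, Music=2, Geology=1, Chemistry=3, Econ=3. No two conflicting exams share a time slot.

4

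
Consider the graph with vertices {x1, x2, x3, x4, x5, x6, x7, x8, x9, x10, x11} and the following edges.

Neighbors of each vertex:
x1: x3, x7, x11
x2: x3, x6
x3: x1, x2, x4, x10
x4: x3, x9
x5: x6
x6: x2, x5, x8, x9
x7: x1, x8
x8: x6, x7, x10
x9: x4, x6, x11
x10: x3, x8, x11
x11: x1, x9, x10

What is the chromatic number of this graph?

The cycle x9-x11-x1-x3-x4-x9 has odd length 5, so it cannot be 2-colored; at least 3 colors are needed.
3 colors suffice: color 1 → {x3, x6, x7, x11}; color 2 → {x1, x2, x5, x9, x10}; color 3 → {x4, x8}. Each edge has distinct colors on its endpoints.

3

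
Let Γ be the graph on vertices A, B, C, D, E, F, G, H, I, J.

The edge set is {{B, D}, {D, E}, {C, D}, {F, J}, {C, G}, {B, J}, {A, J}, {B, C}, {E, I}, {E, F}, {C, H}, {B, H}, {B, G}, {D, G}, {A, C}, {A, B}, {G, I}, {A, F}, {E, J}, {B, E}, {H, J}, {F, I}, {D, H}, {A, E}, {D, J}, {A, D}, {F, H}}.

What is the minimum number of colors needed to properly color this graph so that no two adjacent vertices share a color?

A, B, D, E, J are pairwise adjacent (a clique of size 5), so at least 5 colors are needed.
5 colors suffice: color 1 → {D, F}; color 2 → {B, I}; color 3 → {E, G, H}; color 4 → {A}; color 5 → {C, J}. Every edge joins two different colors.

5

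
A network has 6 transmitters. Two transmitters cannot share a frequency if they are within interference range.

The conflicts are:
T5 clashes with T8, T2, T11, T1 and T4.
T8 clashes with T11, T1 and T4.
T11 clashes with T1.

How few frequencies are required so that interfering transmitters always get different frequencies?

T5, T8, T11, T1 are mutually in conflict, so at least 4 frequencies are needed.
4 frequencies suffice: frequency 1 → {T5}; frequency 2 → {T8, T2}; frequency 3 → {T1, T4}; frequency 4 → {T11}. Each listed conflict is separated.

4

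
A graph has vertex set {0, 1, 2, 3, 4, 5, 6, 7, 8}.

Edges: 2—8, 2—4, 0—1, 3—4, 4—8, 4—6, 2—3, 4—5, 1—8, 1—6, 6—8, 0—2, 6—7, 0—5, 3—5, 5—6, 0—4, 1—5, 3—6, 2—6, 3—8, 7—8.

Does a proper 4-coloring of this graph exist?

2, 3, 4, 6, 8 are mutually adjacent (a clique of size 5), so at least 5 colors are needed.
So 4 colors are not enough.

No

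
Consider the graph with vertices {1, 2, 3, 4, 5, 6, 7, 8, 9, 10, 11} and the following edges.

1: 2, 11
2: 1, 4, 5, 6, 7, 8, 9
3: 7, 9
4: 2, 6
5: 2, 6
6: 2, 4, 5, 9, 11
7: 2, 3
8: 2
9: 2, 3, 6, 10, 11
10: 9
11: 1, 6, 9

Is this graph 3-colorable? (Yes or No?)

The chromatic number is 3. 2, 5, 6 form a triangle, so at least 3 colors are needed.
3 colors suffice: color red → {2, 3, 10, 11}; color blue → {1, 6, 7, 8}; color green → {4, 5, 9}.
That is already a proper 3-coloring.

Yes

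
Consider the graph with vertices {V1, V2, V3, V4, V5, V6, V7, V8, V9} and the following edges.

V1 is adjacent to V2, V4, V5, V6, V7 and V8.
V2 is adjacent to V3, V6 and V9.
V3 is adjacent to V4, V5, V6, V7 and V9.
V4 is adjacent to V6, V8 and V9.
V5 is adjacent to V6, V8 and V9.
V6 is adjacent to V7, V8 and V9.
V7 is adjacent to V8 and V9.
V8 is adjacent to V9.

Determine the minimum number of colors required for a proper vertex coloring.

V4, V6, V8, V9 are mutually adjacent (a clique of size 4), so at least 4 colors are needed.
4 colors suffice: V1=2, V2=4, V3=3, V4=4, V5=4, V6=1, V7=4, V8=3, V9=2. Every edge joins two different colors.

4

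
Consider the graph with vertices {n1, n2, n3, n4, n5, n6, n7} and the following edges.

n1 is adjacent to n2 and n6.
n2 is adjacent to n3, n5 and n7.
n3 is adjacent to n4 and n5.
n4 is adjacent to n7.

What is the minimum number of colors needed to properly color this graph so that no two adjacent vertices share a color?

3

n2, n3, n5 are mutually adjacent, so at least 3 colors are needed.
3 colors suffice: color red → {n2, n4, n6}; color blue → {n1, n3, n7}; color green → {n5}. Each edge has distinct colors on its endpoints.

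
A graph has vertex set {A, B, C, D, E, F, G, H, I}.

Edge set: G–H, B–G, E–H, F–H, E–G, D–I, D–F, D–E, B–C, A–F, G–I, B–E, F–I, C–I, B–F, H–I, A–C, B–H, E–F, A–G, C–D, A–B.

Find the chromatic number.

B, E, G, H form a clique, so at least 4 colors are needed.
4 colors suffice: color 1 → {B, I}; color 2 → {C, F, G}; color 3 → {A, D, H}; color 4 → {E}. No two adjacent vertices share a color.

4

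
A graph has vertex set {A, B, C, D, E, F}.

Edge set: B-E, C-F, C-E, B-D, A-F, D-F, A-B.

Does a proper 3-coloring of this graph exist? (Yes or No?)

The chromatic number is 3. The cycle B-A-F-C-E-B has odd length 5, so it cannot be 2-colored; at least 3 colors are needed.
3 colors suffice: A=2, B=1, C=2, D=2, E=3, F=1.
That is already a proper 3-coloring.

Yes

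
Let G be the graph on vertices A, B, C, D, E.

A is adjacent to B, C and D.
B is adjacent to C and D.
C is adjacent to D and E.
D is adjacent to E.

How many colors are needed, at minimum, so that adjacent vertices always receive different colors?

A, B, C, D form a clique, so at least 4 colors are needed.
4 colors suffice: color 1 → {C}; color 2 → {D}; color 3 → {A, E}; color 4 → {B}. Each edge has distinct colors on its endpoints.

4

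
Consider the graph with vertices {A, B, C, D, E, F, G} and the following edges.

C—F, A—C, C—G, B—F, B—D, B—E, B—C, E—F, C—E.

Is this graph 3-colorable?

No

B, C, E, F are mutually adjacent (a clique of size 4), so at least 4 colors are needed.
So 3 colors are not enough.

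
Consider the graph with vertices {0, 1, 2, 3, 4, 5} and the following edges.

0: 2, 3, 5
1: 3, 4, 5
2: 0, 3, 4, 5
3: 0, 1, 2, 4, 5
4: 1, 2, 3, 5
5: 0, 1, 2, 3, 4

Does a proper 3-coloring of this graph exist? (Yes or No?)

No

0, 2, 3, 5 are pairwise adjacent (a clique of size 4), so at least 4 colors are needed.
So 3 colors are not enough.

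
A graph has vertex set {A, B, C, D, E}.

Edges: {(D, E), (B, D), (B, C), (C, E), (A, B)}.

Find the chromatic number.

B and D are adjacent, so at least 2 colors are needed.
A valid assignment using 2 colors: A=blue, B=red, C=blue, D=blue, E=red. Every edge joins two different colors.

2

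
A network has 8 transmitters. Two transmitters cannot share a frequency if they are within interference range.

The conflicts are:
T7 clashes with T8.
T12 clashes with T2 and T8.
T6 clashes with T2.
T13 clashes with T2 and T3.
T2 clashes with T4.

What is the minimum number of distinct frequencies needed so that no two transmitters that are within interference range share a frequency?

T13 and T3 conflict, so at least 2 frequencies are needed.
2 frequencies suffice: T7=2, T12=2, T6=2, T13=2, T2=1, T4=2, T3=1, T8=1. No two conflicting transmitters share a frequency.

2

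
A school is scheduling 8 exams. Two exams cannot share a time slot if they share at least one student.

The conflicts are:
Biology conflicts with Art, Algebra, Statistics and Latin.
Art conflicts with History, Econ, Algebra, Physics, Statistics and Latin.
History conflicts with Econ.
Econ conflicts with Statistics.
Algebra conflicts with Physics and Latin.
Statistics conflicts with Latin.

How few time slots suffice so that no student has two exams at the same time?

Biology, Art, Statistics, Latin all conflict with each other, so at least 4 time slots are needed.
4 time slots suffice: time slot 1 → {Art}; time slot 2 → {History, Algebra, Statistics}; time slot 3 → {Econ, Physics, Latin}; time slot 4 → {Biology}. Every pair that conflicts lands in different time slots.

4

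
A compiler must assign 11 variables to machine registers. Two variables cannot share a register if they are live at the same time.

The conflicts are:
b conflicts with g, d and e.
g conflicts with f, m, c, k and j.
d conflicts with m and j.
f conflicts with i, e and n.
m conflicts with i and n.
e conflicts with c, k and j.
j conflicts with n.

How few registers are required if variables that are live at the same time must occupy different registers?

2

b and g conflict, so at least 2 registers are needed.
2 registers suffice: register 1 → {g, d, i, e, n}; register 2 → {b, f, m, c, k, j}. Each listed conflict is separated.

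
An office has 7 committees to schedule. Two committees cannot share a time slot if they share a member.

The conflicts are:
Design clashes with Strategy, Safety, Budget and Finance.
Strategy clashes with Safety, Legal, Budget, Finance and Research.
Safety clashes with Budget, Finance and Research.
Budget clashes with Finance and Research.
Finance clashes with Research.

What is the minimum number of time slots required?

Design, Strategy, Safety, Budget, Finance are mutually in conflict, so at least 5 time slots are needed.
5 time slots suffice: time slot 1 → {Strategy}; time slot 2 → {Legal, Budget}; time slot 3 → {Safety}; time slot 4 → {Finance}; time slot 5 → {Design, Research}. Each listed conflict is separated.

5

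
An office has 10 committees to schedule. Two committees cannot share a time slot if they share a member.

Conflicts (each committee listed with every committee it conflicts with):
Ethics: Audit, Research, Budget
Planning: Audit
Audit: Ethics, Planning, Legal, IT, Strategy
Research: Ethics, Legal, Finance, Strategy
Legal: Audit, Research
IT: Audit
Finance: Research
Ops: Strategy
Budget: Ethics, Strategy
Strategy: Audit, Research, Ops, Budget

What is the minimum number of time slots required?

Budget and Strategy conflict, so at least 2 time slots are needed.
2 time slots suffice: time slot 1 → {Audit, Research, Ops, Budget}; time slot 2 → {Ethics, Planning, Legal, IT, Finance, Strategy}. No two conflicting committees share a time slot.

2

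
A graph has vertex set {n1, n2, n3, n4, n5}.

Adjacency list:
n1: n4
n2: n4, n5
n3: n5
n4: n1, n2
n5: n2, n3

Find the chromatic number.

n2 and n4 are adjacent, so at least 2 colors are needed.
2 colors suffice: color 1 → {n1, n2, n3}; color 2 → {n4, n5}. Every edge joins two different colors.

2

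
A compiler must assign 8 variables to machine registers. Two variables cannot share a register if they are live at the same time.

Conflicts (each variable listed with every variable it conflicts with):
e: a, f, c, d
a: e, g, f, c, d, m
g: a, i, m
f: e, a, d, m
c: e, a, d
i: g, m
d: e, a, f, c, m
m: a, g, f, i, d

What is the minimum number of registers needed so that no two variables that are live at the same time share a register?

4

a, f, d, m all conflict with each other, so at least 4 registers are needed.
4 registers suffice: e=3, a=1, g=2, f=4, c=4, i=1, d=2, m=3. No two conflicting variables share a register.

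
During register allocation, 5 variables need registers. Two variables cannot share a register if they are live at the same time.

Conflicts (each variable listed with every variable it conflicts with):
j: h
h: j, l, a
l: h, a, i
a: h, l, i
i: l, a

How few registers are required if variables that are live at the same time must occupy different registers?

3

l, a, i pairwise conflict, so at least 3 registers are needed.
3 registers suffice: register 1 → {j, l}; register 2 → {h, i}; register 3 → {a}. Every pair that conflicts lands in different registers.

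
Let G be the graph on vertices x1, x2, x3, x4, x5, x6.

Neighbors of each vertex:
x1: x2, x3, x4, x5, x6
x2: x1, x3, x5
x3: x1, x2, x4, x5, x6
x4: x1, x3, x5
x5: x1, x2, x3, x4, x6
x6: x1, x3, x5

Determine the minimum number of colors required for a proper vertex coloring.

4

x1, x3, x5, x6 are mutually adjacent (a clique of size 4), so at least 4 colors are needed.
One proper 4-coloring: x1=3, x2=4, x3=1, x4=4, x5=2, x6=4. Every edge joins two different colors.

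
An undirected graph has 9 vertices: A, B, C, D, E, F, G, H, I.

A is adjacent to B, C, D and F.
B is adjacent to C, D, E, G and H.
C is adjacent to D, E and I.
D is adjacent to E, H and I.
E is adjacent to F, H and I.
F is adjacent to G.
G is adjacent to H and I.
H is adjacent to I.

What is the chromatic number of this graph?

4

D, E, H, I are mutually adjacent (a clique of size 4), so at least 4 colors are needed.
4 colors suffice: color 1 → {A, E, G}; color 2 → {D, F}; color 3 → {B, I}; color 4 → {C, H}. No two adjacent vertices share a color.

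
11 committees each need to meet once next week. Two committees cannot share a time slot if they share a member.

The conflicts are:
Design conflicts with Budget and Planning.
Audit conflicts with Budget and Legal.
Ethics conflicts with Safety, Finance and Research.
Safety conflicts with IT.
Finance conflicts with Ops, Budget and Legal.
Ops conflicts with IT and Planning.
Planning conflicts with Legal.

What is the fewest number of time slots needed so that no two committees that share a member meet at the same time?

3

The cycle IT-Safety-Ethics-Finance-Ops-IT has odd length 5, so it cannot be 2-colored; at least 3 time slots are needed.
3 time slots suffice: time slot 1 → {Audit, Finance, IT, Planning, Research}; time slot 2 → {Ethics, Ops, Budget, Legal}; time slot 3 → {Design, Safety}. Each listed conflict is separated.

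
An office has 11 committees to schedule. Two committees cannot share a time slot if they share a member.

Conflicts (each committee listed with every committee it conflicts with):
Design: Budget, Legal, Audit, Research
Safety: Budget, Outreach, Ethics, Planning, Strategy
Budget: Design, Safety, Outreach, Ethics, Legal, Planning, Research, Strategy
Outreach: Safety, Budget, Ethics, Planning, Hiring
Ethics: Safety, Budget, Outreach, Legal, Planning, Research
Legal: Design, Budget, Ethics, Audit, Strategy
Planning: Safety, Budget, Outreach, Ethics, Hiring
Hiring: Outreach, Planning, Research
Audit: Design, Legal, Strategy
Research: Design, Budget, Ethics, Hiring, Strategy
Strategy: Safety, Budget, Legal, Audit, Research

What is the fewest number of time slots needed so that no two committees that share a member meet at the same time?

5

Safety, Budget, Outreach, Ethics, Planning are mutually in conflict, so at least 5 time slots are needed.
5 time slots suffice: time slot 1 → {Budget, Hiring, Audit}; time slot 2 → {Design, Ethics, Strategy}; time slot 3 → {Outreach, Legal, Research}; time slot 4 → {Planning}; time slot 5 → {Safety}. No two conflicting committees share a time slot.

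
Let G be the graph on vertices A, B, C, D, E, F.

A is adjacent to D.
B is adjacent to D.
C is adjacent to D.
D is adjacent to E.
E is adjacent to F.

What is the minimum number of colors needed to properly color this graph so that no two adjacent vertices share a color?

2

A and D are adjacent, so at least 2 colors are needed.
One proper 2-coloring: A=blue, B=blue, C=blue, D=red, E=blue, F=red. No two adjacent vertices share a color.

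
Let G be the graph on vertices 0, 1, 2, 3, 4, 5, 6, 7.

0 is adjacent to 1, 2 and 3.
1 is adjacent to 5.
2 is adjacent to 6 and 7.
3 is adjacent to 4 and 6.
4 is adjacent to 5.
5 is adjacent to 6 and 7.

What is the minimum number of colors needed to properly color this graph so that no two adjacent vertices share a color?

3

The cycle 5-6-3-0-1-5 has odd length 5, so it cannot be 2-colored; at least 3 colors are needed.
A valid assignment using 3 colors: 0=b, 1=c, 2=a, 3=a, 4=b, 5=a, 6=b, 7=b. No two adjacent vertices share a color.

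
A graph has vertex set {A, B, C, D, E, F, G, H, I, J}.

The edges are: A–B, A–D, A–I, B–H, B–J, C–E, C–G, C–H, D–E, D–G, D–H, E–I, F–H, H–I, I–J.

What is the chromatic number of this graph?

2

F and H are adjacent, so at least 2 colors are needed.
2 colors suffice: A=1, B=2, C=2, D=2, E=1, F=2, G=1, H=1, I=2, J=1. Each edge has distinct colors on its endpoints.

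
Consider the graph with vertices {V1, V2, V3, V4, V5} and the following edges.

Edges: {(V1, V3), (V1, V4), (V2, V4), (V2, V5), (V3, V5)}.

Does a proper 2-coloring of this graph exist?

The cycle V1-V4-V2-V5-V3-V1 has odd length 5, so it cannot be 2-colored; at least 3 colors are needed.
So 2 colors are not enough.

No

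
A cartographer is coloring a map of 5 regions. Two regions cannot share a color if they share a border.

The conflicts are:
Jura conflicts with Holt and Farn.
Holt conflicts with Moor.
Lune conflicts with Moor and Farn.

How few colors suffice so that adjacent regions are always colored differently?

3

The cycle Holt-Jura-Farn-Lune-Moor-Holt has odd length 5, so it cannot be 2-colored; at least 3 colors are needed.
3 colors suffice: color 1 → {Holt, Farn}; color 2 → {Jura, Moor}; color 3 → {Lune}. Every pair that conflicts lands in different colors.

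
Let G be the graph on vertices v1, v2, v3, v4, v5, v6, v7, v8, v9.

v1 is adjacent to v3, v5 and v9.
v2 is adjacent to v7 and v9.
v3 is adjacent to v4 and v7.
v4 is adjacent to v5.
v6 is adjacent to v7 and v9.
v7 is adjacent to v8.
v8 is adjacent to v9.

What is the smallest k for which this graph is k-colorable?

The cycle v6-v7-v3-v1-v9-v6 has odd length 5, so it cannot be 2-colored; at least 3 colors are needed.
3 colors suffice: color 1 → {v4, v7, v9}; color 2 → {v1, v2, v6, v8}; color 3 → {v3, v5}. Each edge has distinct colors on its endpoints.

3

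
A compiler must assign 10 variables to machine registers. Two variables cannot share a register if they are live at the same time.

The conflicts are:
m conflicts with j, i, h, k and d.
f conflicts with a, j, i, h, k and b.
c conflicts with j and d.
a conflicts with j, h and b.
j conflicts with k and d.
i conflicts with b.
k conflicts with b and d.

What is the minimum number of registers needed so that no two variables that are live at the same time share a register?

4

m, j, k, d pairwise conflict, so at least 4 registers are needed.
4 registers suffice: m=2, f=2, c=2, a=3, j=1, i=3, h=1, k=3, b=1, d=4. Each listed conflict is separated.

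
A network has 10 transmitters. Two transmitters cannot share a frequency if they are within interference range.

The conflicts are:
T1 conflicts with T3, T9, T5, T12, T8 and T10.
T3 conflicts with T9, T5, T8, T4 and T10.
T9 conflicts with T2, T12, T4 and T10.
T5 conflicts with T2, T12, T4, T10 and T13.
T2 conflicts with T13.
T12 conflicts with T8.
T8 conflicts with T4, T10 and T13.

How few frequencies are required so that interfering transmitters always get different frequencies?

4

T1, T3, T5, T10 are mutually in conflict, so at least 4 frequencies are needed.
4 frequencies suffice: frequency 1 → {T9, T5, T8}; frequency 2 → {T1, T4, T13}; frequency 3 → {T3, T2, T12}; frequency 4 → {T10}. No two conflicting transmitters share a frequency.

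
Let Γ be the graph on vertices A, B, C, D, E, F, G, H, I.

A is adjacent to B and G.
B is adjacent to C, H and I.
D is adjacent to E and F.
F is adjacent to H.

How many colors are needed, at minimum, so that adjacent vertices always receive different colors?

F and H are adjacent, so at least 2 colors are needed.
2 colors suffice: A=blue, B=red, C=blue, D=blue, E=red, F=red, G=red, H=blue, I=blue. Each edge has distinct colors on its endpoints.

2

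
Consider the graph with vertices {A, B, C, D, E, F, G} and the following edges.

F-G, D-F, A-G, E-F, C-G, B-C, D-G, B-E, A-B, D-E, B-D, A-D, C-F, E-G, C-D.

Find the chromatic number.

D, E, F, G are pairwise adjacent (a clique of size 4), so at least 4 colors are needed.
One proper 4-coloring: A=3, B=2, C=4, D=1, E=4, F=3, G=2. Each edge has distinct colors on its endpoints.

4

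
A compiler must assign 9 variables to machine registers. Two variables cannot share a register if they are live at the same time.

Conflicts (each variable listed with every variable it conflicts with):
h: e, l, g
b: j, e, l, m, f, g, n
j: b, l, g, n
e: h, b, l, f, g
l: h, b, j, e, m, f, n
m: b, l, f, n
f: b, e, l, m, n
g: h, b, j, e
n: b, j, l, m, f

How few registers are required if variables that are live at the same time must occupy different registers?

b, l, m, f, n all conflict with each other, so at least 5 registers are needed.
A valid assignment using 5 registers: h=1, b=1, j=3, e=4, l=2, m=5, f=3, g=2, n=4. Each listed conflict is separated.

5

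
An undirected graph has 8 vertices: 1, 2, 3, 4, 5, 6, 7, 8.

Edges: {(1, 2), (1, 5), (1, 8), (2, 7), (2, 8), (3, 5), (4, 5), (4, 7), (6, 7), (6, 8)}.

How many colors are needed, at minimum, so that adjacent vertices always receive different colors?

1, 2, 8 are pairwise adjacent, so at least 3 colors are needed.
3 colors suffice: 1=red, 2=green, 3=red, 4=green, 5=blue, 6=green, 7=red, 8=blue. Every edge joins two different colors.

3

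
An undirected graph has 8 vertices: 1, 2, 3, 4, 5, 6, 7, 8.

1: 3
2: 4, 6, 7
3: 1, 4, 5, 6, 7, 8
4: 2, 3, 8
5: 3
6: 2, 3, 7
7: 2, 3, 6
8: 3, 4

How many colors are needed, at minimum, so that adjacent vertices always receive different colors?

3, 4, 8 are pairwise adjacent, so at least 3 colors are needed.
One proper 3-coloring: 1=b, 2=a, 3=a, 4=b, 5=b, 6=c, 7=b, 8=c. Each edge has distinct colors on its endpoints.

3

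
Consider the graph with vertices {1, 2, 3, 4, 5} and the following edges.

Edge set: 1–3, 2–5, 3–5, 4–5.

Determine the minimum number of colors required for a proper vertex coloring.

2

3 and 5 are adjacent, so at least 2 colors are needed.
2 colors suffice: color a → {1, 5}; color b → {2, 3, 4}. Each edge has distinct colors on its endpoints.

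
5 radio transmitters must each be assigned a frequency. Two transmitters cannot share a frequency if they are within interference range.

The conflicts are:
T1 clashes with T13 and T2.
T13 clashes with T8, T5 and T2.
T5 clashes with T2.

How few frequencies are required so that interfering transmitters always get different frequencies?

T13, T5, T2 all conflict with each other, so at least 3 frequencies are needed.
3 frequencies suffice: frequency 1 → {T13}; frequency 2 → {T8, T2}; frequency 3 → {T1, T5}. Each listed conflict is separated.

3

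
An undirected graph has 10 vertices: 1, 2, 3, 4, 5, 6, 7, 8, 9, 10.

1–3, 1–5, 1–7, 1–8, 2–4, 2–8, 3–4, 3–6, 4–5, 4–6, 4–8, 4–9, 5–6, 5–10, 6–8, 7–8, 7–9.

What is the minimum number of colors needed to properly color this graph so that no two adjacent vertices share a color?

3, 4, 6 are pairwise adjacent, so at least 3 colors are needed.
3 colors suffice: 1=red, 2=green, 3=blue, 4=red, 5=blue, 6=green, 7=green, 8=blue, 9=blue, 10=red. No two adjacent vertices share a color.

3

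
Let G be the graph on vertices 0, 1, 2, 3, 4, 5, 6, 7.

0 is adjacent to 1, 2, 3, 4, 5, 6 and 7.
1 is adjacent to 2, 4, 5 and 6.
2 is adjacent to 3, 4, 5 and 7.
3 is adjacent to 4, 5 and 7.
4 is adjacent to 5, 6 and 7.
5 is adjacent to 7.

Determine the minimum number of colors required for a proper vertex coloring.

0, 2, 3, 4, 5, 7 form a clique, so at least 6 colors are needed.
6 colors suffice: color a → {4}; color b → {0}; color c → {5, 6}; color d → {2}; color e → {1, 3}; color f → {7}. Each edge has distinct colors on its endpoints.

6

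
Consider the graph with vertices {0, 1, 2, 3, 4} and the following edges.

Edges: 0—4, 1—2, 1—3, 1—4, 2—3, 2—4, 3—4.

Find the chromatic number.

1, 2, 3, 4 are pairwise adjacent (a clique of size 4), so at least 4 colors are needed.
4 colors suffice: color red → {4}; color blue → {0, 3}; color green → {1}; color yellow → {2}. Each edge has distinct colors on its endpoints.

4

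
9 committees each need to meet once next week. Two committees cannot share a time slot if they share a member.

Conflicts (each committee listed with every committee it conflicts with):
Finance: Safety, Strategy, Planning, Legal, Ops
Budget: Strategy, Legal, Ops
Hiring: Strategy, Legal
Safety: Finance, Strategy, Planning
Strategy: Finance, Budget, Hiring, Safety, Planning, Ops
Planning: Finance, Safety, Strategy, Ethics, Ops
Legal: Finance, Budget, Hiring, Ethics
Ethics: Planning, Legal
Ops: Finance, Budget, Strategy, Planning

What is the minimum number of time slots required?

4

Finance, Safety, Strategy, Planning pairwise conflict, so at least 4 time slots are needed.
4 time slots suffice: time slot 1 → {Strategy, Legal}; time slot 2 → {Budget, Hiring, Planning}; time slot 3 → {Finance, Ethics}; time slot 4 → {Safety, Ops}. Every pair that conflicts lands in different time slots.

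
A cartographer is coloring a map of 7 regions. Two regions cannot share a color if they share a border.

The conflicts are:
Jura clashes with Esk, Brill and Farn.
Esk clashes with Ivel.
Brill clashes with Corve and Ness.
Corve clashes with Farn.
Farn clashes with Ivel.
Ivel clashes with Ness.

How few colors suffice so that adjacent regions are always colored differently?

The cycle Brill-Jura-Esk-Ivel-Ness-Brill has odd length 5, so it cannot be 2-colored; at least 3 colors are needed.
3 colors suffice: Jura=1, Esk=2, Brill=2, Corve=1, Farn=2, Ivel=1, Ness=3. Every pair that conflicts lands in different colors.

3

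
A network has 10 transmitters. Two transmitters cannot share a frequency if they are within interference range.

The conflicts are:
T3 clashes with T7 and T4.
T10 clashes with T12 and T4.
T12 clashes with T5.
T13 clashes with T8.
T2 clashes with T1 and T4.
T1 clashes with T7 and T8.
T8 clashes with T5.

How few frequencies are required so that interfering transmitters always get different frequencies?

3

The cycle T7-T1-T2-T4-T3-T7 has odd length 5, so it cannot be 2-colored; at least 3 frequencies are needed.
A valid assignment using 3 frequencies: T3=3, T10=2, T12=3, T13=1, T2=2, T1=1, T7=2, T8=2, T4=1, T5=1. No two conflicting transmitters share a frequency.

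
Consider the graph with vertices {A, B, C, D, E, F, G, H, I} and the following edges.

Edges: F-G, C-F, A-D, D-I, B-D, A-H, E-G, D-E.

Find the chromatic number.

2

B and D are adjacent, so at least 2 colors are needed.
2 colors suffice: A=2, B=2, C=1, D=1, E=2, F=2, G=1, H=1, I=2. Every edge joins two different colors.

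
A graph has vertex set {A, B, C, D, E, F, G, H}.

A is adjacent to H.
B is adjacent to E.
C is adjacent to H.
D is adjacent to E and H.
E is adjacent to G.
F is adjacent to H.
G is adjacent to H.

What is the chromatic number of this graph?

G and H are adjacent, so at least 2 colors are needed.
2 colors suffice: color red → {E, H}; color blue → {A, B, C, D, F, G}. No two adjacent vertices share a color.

2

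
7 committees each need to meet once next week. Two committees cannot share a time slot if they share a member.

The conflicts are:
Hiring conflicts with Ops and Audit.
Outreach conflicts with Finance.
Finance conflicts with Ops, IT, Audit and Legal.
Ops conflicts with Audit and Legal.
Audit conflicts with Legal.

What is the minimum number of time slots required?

4

Finance, Ops, Audit, Legal pairwise conflict, so at least 4 time slots are needed.
4 time slots suffice: time slot 1 → {Hiring, Finance}; time slot 2 → {Outreach, Ops, IT}; time slot 3 → {Audit}; time slot 4 → {Legal}. Each listed conflict is separated.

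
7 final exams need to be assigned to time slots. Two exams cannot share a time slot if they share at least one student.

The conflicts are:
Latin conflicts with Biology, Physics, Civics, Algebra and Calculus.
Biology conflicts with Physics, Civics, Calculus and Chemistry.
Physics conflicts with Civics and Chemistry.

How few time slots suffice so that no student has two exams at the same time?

4

Latin, Biology, Physics, Civics all conflict with each other, so at least 4 time slots are needed.
4 time slots suffice: time slot 1 → {Latin, Chemistry}; time slot 2 → {Biology, Algebra}; time slot 3 → {Physics, Calculus}; time slot 4 → {Civics}. Every pair that conflicts lands in different time slots.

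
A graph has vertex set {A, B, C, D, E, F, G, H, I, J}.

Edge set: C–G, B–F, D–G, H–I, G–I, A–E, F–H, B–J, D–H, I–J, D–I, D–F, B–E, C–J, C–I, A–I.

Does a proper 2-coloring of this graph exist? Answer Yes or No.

No

D, H, I are pairwise adjacent, so at least 3 colors are needed.
So 2 colors are not enough.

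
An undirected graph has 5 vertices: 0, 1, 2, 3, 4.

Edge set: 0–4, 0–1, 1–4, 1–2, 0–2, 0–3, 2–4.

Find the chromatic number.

0, 1, 2, 4 form a clique, so at least 4 colors are needed.
4 colors suffice: color red → {0}; color blue → {3, 4}; color green → {1}; color yellow → {2}. Every edge joins two different colors.

4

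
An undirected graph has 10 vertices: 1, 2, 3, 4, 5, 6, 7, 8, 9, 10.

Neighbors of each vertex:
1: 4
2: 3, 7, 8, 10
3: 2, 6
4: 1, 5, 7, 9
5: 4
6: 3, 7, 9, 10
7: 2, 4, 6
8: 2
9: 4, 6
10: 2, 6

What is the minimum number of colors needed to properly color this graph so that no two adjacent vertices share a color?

3 and 6 are adjacent, so at least 2 colors are needed.
2 colors suffice: color a → {2, 4, 6}; color b → {1, 3, 5, 7, 8, 9, 10}. No two adjacent vertices share a color.

2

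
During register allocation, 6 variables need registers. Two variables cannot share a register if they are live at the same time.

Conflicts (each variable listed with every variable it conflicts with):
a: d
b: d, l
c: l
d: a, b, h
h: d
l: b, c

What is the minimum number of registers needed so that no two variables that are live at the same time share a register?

2

b and d conflict, so at least 2 registers are needed.
Using 2 registers: a=2, b=2, c=2, d=1, h=2, l=1. Every pair that conflicts lands in different registers.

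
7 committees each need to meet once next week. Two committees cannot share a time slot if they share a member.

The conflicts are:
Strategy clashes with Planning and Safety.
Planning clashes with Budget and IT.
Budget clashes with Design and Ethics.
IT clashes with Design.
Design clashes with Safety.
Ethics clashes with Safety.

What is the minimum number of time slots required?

3

The cycle Planning-Budget-Design-Safety-Strategy-Planning has odd length 5, so it cannot be 2-colored; at least 3 time slots are needed.
3 time slots suffice: time slot 1 → {Planning, Design, Ethics}; time slot 2 → {Budget, IT, Safety}; time slot 3 → {Strategy}. Each listed conflict is separated.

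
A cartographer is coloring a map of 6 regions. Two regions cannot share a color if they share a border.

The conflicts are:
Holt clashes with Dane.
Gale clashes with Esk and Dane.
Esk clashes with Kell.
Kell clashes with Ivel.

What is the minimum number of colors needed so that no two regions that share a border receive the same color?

Gale and Dane conflict, so at least 2 colors are needed.
2 colors suffice: Holt=1, Gale=1, Esk=2, Kell=1, Ivel=2, Dane=2. No two conflicting regions share a color.

2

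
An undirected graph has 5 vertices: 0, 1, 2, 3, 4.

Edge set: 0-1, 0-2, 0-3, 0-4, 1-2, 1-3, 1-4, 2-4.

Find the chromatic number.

0, 1, 2, 4 form a clique, so at least 4 colors are needed.
4 colors suffice: color a → {1}; color b → {0}; color c → {3, 4}; color d → {2}. Each edge has distinct colors on its endpoints.

4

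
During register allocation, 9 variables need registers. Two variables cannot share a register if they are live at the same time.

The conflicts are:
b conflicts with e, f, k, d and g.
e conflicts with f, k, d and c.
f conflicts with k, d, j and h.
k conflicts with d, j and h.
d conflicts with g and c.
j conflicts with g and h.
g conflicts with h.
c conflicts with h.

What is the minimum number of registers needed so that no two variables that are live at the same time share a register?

b, e, f, k, d pairwise conflict, so at least 5 registers are needed.
A valid assignment using 5 registers: b=5, e=4, f=2, k=1, d=3, j=4, g=1, c=1, h=3. Every pair that conflicts lands in different registers.

5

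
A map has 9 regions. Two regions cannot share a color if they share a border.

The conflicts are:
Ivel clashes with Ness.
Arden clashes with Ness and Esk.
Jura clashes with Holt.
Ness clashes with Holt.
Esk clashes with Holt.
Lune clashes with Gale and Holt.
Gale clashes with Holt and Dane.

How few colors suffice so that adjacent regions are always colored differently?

Lune, Gale, Holt all conflict with each other, so at least 3 colors are needed.
One proper 3-coloring: Ivel=1, Arden=1, Jura=2, Ness=2, Esk=2, Lune=3, Gale=2, Holt=1, Dane=1. Each listed conflict is separated.

3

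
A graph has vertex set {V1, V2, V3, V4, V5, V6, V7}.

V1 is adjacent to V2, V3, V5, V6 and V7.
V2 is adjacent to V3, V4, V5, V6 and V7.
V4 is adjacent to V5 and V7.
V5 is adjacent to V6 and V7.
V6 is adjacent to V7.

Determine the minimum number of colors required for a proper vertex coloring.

5

V1, V2, V5, V6, V7 are mutually adjacent (a clique of size 5), so at least 5 colors are needed.
5 colors suffice: color R → {V2}; color B → {V3, V5}; color G → {V1, V4}; color Y → {V7}; color P → {V6}. No two adjacent vertices share a color.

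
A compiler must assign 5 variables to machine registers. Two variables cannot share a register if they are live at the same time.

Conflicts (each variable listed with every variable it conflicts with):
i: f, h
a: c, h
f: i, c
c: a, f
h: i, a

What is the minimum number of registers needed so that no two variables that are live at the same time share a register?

3

The cycle f-i-h-a-c-f has odd length 5, so it cannot be 2-colored; at least 3 registers are needed.
Using 3 registers: i=3, a=2, f=2, c=1, h=1. Each listed conflict is separated.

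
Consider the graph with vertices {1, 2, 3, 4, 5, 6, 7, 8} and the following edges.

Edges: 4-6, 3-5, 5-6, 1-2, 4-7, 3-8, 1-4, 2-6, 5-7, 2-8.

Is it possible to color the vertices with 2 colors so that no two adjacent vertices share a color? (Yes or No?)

No

The cycle 2-8-3-5-6-2 has odd length 5, so it cannot be 2-colored; at least 3 colors are needed.
So 2 colors are not enough.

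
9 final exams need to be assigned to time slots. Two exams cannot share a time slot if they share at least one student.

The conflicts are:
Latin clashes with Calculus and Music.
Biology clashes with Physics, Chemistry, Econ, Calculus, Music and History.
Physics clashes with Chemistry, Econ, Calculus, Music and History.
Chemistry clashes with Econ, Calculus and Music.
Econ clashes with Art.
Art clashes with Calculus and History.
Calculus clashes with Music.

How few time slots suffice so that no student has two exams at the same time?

Biology, Physics, Chemistry, Calculus, Music all conflict with each other, so at least 5 time slots are needed.
5 time slots suffice: Latin=2, Biology=3, Physics=2, Chemistry=4, Econ=1, Art=2, Calculus=1, Music=5, History=1. Every pair that conflicts lands in different time slots.

5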